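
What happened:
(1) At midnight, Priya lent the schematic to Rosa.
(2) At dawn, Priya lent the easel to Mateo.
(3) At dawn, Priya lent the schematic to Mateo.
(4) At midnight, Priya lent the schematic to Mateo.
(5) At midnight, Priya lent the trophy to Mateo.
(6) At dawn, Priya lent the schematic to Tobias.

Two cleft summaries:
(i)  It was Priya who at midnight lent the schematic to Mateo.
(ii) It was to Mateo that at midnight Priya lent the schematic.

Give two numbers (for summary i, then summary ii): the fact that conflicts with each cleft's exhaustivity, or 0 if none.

Summary (i) focuses "Priya" (the agent); background the schematic as thing and Mateo as recipient and at midnight as setting. No fact matches that background with a different agent, so 0.
Summary (ii) focuses "Mateo" (the recipient); background Priya as agent and the schematic as thing and at midnight as setting. Fact (1) matches that background with recipient = Rosa — refutes (ii).

0, 1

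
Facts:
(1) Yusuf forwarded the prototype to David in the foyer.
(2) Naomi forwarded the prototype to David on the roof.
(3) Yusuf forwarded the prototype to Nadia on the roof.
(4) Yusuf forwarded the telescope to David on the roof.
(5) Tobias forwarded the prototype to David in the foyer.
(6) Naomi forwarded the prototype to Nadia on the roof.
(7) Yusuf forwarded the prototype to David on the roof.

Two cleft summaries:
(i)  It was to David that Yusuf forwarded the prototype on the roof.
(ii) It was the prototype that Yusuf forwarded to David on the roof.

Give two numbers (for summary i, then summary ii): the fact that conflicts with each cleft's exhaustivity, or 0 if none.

3, 4

(i): focus "David". Looking for agent = Yusuf, thing = the prototype, setting = on the roof with some other recipient — fact (3) has Nadia there. Refuted.
(ii): focus "the prototype". Looking for agent = Yusuf, recipient = David, setting = on the roof with some other thing — fact (4) has the telescope there. Refuted.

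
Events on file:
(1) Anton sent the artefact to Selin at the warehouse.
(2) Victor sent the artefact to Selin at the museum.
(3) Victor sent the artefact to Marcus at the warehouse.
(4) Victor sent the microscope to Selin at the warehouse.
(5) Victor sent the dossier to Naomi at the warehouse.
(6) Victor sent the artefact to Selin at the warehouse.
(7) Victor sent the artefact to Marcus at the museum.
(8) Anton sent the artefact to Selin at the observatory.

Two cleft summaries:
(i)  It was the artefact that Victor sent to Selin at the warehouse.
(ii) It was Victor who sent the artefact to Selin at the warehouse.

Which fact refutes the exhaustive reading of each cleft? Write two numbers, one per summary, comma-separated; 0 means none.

4, 1

Summary (i) focuses "the artefact" (the thing); background same agent, recipient, setting (Victor / Selin / at the warehouse). Fact (4) matches that background with thing = the microscope — refutes (i).
Summary (ii) focuses "Victor" (the agent); background same thing, recipient, setting (the artefact / Selin / at the warehouse). Fact (1) matches that background with agent = Anton — refutes (ii).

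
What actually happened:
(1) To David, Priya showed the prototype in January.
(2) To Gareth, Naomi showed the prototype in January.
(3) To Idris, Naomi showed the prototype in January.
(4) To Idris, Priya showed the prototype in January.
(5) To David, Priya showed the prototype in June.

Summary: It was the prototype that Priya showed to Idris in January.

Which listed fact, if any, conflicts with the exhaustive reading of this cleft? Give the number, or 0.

Focus of the cleft: "the prototype" (the thing). Presupposed background: agent = Priya, recipient = Idris, setting = in January.
Exhaustivity: the prototype is the only thing satisfying that background.
Every other fact differs from the presupposition on some backgrounded slot, so none challenges the exhaustivity.

0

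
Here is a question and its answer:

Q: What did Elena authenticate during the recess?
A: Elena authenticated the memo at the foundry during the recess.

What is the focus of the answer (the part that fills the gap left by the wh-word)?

the memo

The wh-word "what" asks about the direct object.
In the answer, "Elena" and "during the recess" are given — repeated from the question.
"at the foundry" is also new, but it specifies the location, which is not what the question asks about — so it is not the focus.
The constituent filling the direct object gap is "the memo"; that is the focus.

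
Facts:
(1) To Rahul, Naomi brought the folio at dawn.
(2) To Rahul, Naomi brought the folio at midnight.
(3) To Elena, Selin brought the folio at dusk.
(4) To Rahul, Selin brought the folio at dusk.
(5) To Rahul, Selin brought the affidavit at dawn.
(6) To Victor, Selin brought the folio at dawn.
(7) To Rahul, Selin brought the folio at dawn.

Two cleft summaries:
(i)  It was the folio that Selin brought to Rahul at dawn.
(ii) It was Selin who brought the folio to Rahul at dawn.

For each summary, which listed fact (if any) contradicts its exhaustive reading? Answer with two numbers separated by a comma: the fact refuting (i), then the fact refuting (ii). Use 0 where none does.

(i): focus "the folio". Looking for same agent, recipient, setting (Selin / Rahul / at dawn) with some other thing — fact (5) has the affidavit there. Refuted.
(ii): focus "Selin". Looking for same thing, recipient, setting (the folio / Rahul / at dawn) with some other agent — fact (1) has Naomi there. Refuted.

5, 1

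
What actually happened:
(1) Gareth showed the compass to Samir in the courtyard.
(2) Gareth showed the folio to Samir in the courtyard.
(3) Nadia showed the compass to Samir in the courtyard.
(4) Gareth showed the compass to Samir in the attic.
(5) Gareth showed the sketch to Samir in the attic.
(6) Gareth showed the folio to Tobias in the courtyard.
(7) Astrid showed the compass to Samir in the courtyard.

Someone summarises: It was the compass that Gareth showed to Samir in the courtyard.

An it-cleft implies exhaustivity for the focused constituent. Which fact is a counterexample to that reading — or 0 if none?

2

Focus of the cleft: "the compass" (the thing). Presupposed background: same agent, recipient, setting (Gareth / Samir / in the courtyard).
The exhaustive reading says no other thing fits that background.
But fact (2) also has same agent, recipient, setting (Gareth / Samir / in the courtyard), with thing = the folio — so the exhaustive reading fails.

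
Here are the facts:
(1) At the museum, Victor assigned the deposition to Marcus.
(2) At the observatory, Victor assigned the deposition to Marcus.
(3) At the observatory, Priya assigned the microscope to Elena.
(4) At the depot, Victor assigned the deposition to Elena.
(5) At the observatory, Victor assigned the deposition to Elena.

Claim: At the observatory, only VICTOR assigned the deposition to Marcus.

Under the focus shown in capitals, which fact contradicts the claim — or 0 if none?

0

The capitals mark "Victor" as focus. So "only" rules out other agents, with the rest (the deposition as thing and Marcus as recipient and at the observatory as setting) as background.
No fact matches the deposition as thing and Marcus as recipient and at the observatory as setting with a different agent — every other fact differs on at least one backgrounded slot. So no fact refutes it.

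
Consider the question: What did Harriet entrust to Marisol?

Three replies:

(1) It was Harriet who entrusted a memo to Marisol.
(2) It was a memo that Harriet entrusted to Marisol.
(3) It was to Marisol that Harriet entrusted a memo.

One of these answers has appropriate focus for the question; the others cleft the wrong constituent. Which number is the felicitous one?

2

The question word "what" targets the direct object.
Option (1) clefts "Harriet" — the subject (agent), not what was asked.
Option (2) clefts "a memo" — that matches what the question asks about.
Option (3) clefts "to Marisol" — the recipient, not what was asked.
So the congruent reply is (2).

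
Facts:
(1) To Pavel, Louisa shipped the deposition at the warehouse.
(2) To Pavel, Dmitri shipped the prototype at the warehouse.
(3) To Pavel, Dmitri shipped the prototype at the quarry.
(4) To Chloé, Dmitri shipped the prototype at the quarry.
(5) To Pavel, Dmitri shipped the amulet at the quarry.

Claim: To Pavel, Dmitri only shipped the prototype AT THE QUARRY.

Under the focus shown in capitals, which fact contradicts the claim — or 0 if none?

2

The capitals mark "at the quarry" as focus. So "only" rules out other settings, with the rest (same agent, thing, recipient (Dmitri / the prototype / Pavel)) as background.
Fact (2) shares the background but differs in setting (at the warehouse) — a counterexample.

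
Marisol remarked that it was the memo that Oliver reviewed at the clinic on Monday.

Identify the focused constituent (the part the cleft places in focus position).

the memo

In an it-cleft "It was X that/who ...", the clefted constituent X is the focus; the that/who-clause expresses the presupposed open proposition.
Here the focus is "the memo". The backgrounded (presupposed) material includes "Oliver", "at the clinic" and "on Monday".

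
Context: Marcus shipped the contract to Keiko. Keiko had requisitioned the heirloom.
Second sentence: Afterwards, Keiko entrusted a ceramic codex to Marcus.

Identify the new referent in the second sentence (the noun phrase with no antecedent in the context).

a ceramic codex

"Keiko" and "Marcus" in the second sentence are given — already mentioned in the context.
"a ceramic codex" has no antecedent in the context; it is discourse-new (the indefinite article also signals a new referent).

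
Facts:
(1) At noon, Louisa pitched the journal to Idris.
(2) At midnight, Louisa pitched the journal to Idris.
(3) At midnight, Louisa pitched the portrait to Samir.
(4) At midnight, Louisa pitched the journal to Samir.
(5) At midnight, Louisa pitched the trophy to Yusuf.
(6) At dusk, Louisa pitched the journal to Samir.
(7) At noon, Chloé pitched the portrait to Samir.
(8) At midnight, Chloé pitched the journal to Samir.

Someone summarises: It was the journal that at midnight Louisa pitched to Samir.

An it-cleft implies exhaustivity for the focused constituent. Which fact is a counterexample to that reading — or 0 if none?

3

The cleft puts "the journal" in focus and presupposes the open proposition with agent = Louisa, recipient = Samir, setting = at midnight.
Exhaustivity: the journal is the only thing satisfying that background.
But fact (3) also has agent = Louisa, recipient = Samir, setting = at midnight, with thing = the portrait — so the exhaustive reading fails.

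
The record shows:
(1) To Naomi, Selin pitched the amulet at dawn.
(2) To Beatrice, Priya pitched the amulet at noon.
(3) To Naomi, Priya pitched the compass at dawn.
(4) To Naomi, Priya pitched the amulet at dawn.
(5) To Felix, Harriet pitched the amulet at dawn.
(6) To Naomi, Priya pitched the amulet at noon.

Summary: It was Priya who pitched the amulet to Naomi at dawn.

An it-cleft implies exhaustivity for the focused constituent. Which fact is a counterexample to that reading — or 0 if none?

The cleft puts "Priya" in focus and presupposes the open proposition with thing = the amulet, recipient = Naomi, setting = at dawn.
The exhaustive reading says no other agent fits that background.
But fact (1) also has thing = the amulet, recipient = Naomi, setting = at dawn, with agent = Selin — so the exhaustive reading fails.

1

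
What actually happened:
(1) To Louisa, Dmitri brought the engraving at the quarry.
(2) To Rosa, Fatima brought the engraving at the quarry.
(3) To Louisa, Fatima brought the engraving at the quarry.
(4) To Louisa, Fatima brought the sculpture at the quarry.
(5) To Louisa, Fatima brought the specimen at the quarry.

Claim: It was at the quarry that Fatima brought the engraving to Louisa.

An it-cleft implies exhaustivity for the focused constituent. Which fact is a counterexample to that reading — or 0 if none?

Focus of the cleft: "at the quarry" (the setting). Presupposed background: Fatima as agent and the engraving as thing and Louisa as recipient.
The exhaustive reading says no other setting fits that background.
Every other fact differs from the presupposition on some backgrounded slot, so none challenges the exhaustivity.

0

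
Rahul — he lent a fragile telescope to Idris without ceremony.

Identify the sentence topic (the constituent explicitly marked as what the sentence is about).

Rahul

The construction explicitly marks "Rahul" as what the sentence is about — the topic.
The remainder of the clause is the comment (what is said about the topic).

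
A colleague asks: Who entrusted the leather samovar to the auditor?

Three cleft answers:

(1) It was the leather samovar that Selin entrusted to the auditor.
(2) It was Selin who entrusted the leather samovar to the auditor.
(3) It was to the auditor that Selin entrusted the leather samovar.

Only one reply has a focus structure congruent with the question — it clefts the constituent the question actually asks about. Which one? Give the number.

2

The question word "who" targets the subject (agent).
Option (1) clefts "the leather samovar" — the direct object, not what was asked.
Option (2) clefts "Selin" — that matches what the question asks about.
Option (3) clefts "to the auditor" — the recipient, not what was asked.
So the congruent reply is (2).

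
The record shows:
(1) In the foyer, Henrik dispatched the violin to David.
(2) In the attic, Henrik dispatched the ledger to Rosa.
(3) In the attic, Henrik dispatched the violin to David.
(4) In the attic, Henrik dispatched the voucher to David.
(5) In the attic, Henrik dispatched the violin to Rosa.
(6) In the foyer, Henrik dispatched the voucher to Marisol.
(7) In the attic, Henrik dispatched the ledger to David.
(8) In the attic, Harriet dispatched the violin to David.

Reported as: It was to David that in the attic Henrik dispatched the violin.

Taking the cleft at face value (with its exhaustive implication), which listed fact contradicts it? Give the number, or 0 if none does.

The cleft puts "David" in focus and presupposes the open proposition with same agent, thing, setting (Henrik / the violin / in the attic).
The exhaustive reading says no other recipient fits that background.
But fact (5) also has same agent, thing, setting (Henrik / the violin / in the attic), with recipient = Rosa — so the exhaustive reading fails.

5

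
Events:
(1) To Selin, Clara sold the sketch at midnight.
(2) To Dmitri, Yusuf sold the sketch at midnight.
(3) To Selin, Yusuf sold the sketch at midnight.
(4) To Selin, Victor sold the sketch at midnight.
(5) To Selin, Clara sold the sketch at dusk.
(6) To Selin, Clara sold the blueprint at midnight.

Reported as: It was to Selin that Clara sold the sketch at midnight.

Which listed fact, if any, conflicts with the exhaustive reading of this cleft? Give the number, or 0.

0

Focus of the cleft: "Selin" (the recipient). Presupposed background: same agent, thing, setting (Clara / the sketch / at midnight).
Exhaustivity: Selin is the only recipient satisfying that background.
Every other fact differs from the presupposition on some backgrounded slot, so none challenges the exhaustivity.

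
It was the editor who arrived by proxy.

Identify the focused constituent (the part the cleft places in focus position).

In an it-cleft "It was X that/who ...", the clefted constituent X is the focus; the that/who-clause expresses the presupposed open proposition.
Here the focus is "the editor". The backgrounded (presupposed) material includes "by proxy".

the editor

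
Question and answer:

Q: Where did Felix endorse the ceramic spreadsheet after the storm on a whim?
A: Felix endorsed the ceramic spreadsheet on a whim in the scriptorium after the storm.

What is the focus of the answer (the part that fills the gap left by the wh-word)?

The wh-word "where" asks about the location.
In the answer, "Felix", "the ceramic spreadsheet", "after the storm" and "on a whim" are given — repeated from the question.
The constituent filling the location gap is "in the scriptorium"; that is the focus and would carry nuclear stress.

in the scriptorium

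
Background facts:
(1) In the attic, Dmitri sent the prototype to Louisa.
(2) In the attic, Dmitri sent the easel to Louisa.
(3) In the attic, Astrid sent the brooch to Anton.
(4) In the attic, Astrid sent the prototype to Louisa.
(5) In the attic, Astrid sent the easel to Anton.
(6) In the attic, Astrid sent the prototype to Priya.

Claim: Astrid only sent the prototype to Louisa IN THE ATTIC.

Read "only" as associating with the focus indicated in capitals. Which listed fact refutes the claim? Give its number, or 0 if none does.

The capitals mark "in the attic" as focus. So "only" rules out other settings, with the rest (Astrid as agent and the prototype as thing and Louisa as recipient) as background.
No fact matches Astrid as agent and the prototype as thing and Louisa as recipient with a different setting — every other fact differs on at least one backgrounded slot. So no fact refutes it.

0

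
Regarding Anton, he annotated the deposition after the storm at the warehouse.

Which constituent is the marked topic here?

The construction explicitly marks "Anton" as what the sentence is about — the topic.
The remainder of the clause is the comment (what is said about the topic).

Anton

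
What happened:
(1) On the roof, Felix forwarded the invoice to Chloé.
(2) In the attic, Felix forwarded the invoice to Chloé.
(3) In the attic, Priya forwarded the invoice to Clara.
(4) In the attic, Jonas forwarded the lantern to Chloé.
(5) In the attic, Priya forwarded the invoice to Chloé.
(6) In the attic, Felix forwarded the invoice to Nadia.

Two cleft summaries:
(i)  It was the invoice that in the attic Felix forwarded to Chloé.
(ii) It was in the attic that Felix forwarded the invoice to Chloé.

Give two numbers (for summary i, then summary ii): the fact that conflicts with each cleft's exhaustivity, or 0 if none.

0, 1

(i): focus "the invoice". No fact shares same agent, recipient, setting (Felix / Chloé / in the attic) with a different thing. 0.
(ii): focus "in the attic". Looking for same agent, thing, recipient (Felix / the invoice / Chloé) with some other setting — fact (1) has on the roof there. Refuted.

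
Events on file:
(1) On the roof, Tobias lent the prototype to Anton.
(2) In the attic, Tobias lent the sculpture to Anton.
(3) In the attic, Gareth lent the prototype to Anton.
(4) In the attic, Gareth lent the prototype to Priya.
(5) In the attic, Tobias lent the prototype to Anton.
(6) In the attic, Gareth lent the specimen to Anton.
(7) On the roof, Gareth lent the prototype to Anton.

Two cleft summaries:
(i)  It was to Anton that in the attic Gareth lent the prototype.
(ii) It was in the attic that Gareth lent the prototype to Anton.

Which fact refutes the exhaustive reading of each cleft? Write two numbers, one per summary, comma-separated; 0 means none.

(i): focus "Anton". Looking for Gareth as agent and the prototype as thing and in the attic as setting with some other recipient — fact (4) has Priya there. Refuted.
(ii): focus "in the attic". Looking for Gareth as agent and the prototype as thing and Anton as recipient with some other setting — fact (7) has on the roof there. Refuted.

4, 7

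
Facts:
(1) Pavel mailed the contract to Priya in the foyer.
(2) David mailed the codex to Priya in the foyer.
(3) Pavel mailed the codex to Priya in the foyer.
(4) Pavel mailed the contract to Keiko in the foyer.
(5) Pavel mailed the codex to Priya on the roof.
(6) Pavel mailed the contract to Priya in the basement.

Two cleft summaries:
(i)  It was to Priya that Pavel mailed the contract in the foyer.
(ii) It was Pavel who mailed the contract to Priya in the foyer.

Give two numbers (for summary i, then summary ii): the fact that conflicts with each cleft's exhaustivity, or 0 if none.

4, 0

(i): focus "Priya". Looking for same agent, thing, setting (Pavel / the contract / in the foyer) with some other recipient — fact (4) has Keiko there. Refuted.
(ii): focus "Pavel". No fact shares same thing, recipient, setting (the contract / Priya / in the foyer) with a different agent. 0.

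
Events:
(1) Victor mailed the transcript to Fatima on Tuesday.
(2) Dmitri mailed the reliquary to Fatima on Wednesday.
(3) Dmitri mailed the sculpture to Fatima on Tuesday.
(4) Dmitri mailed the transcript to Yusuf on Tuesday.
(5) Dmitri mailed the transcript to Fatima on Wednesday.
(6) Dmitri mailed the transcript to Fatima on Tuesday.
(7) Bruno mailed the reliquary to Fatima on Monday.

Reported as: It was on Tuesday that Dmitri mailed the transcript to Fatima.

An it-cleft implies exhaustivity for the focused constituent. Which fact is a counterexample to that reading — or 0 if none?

5

The cleft puts "on Tuesday" in focus and presupposes the open proposition with agent = Dmitri, thing = the transcript, recipient = Fatima.
Exhaustivity: on Tuesday is the only setting satisfying that background.
But fact (5) also has agent = Dmitri, thing = the transcript, recipient = Fatima, with setting = on Wednesday — so the exhaustive reading fails.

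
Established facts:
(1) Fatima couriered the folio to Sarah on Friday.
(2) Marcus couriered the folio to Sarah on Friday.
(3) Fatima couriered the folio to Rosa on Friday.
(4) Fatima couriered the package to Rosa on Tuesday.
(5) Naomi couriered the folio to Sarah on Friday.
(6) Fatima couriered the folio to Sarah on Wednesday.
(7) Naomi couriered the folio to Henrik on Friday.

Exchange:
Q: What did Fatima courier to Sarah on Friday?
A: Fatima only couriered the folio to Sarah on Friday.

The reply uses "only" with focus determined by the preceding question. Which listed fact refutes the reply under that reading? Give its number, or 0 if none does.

0

The question "What did ...?" targets the thing, so in the reply the focus falls on "the folio".
So "only" ranges over things; the rest (Fatima as agent and Sarah as recipient and on Friday as setting) is presupposed.
No listed fact shares that background with another thing. Nothing contradicts the reply.
(Fact (6) would refute a reading with focus on the setting — but that is not what the question asks.)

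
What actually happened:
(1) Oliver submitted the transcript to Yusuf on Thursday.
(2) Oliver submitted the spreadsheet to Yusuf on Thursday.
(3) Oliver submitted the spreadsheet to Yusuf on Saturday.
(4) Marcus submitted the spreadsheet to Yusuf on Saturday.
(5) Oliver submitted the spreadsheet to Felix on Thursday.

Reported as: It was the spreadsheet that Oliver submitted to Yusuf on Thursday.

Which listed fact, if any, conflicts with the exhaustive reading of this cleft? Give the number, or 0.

The cleft puts "the spreadsheet" in focus and presupposes the open proposition with same agent, recipient, setting (Oliver / Yusuf / on Thursday).
The exhaustive reading says no other thing fits that background.
Fact (1) shares the background but with thing = the transcript; exhaustivity is violated.

1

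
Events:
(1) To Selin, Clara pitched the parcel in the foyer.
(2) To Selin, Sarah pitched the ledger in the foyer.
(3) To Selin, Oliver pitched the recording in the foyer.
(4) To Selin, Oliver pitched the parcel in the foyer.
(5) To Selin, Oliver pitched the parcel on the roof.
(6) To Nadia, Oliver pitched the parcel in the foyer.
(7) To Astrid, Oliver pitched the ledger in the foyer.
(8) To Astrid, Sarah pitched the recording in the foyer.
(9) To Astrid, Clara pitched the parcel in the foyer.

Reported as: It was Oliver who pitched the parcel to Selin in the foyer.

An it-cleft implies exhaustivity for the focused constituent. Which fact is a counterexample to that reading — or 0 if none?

1

The cleft puts "Oliver" in focus and presupposes the open proposition with the parcel as thing and Selin as recipient and in the foyer as setting.
Exhaustivity: Oliver is the only agent satisfying that background.
Fact (1) shares the background but with agent = Clara; exhaustivity is violated.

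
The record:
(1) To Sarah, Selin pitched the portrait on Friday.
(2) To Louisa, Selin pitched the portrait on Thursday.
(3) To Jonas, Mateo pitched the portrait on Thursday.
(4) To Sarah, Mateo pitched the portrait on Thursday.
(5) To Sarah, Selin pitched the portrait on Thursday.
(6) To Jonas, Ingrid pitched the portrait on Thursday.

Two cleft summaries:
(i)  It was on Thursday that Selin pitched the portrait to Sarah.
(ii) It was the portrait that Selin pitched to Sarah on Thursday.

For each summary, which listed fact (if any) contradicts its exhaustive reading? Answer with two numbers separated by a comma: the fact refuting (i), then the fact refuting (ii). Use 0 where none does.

1, 0

Summary (i) focuses "on Thursday" (the setting); background agent = Selin, thing = the portrait, recipient = Sarah. Fact (1) matches that background with setting = on Friday — refutes (i).
Summary (ii) focuses "the portrait" (the thing); background agent = Selin, recipient = Sarah, setting = on Thursday. No fact matches that background with a different thing, so 0.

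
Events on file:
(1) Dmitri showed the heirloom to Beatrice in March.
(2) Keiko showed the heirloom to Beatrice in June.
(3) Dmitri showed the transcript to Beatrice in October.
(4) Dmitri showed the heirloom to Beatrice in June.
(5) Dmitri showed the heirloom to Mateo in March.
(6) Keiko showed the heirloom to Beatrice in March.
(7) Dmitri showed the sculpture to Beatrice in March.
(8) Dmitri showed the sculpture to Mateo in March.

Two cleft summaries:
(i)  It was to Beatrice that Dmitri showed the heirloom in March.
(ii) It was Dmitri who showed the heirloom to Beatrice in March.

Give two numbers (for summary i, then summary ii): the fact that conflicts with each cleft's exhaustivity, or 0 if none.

5, 6

(i): focus "Beatrice". Looking for same agent, thing, setting (Dmitri / the heirloom / in March) with some other recipient — fact (5) has Mateo there. Refuted.
(ii): focus "Dmitri". Looking for same thing, recipient, setting (the heirloom / Beatrice / in March) with some other agent — fact (6) has Keiko there. Refuted.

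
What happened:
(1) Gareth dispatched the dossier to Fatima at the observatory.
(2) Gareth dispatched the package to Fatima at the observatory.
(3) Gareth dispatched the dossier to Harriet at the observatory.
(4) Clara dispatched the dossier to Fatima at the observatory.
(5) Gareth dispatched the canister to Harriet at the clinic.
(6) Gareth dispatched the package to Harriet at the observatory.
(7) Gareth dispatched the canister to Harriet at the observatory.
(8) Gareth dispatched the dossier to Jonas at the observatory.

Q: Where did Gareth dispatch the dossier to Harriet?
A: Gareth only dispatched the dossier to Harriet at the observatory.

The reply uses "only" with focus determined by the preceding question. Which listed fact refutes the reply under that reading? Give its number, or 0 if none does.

The question "Where did ...?" targets the setting, so in the reply the focus falls on "at the observatory".
"Only" then excludes alternative settings while the background — Gareth as agent and the dossier as thing and Harriet as recipient — is held fixed.
No listed fact shares that background with another setting. Nothing contradicts the reply.
(Fact (6) would refute a reading with focus on the thing — but that is not what the question asks.)

0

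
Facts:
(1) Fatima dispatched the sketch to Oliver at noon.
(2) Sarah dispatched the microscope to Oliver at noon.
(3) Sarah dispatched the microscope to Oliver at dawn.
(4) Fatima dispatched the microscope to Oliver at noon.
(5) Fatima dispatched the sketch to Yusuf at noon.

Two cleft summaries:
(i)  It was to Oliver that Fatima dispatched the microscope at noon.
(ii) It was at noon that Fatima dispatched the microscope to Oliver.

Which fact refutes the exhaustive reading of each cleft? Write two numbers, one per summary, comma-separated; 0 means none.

0, 0

Summary (i) focuses "Oliver" (the recipient); background same agent, thing, setting (Fatima / the microscope / at noon). No fact matches that background with a different recipient, so 0.
Summary (ii) focuses "at noon" (the setting); background same agent, thing, recipient (Fatima / the microscope / Oliver). No fact matches that background with a different setting, so 0.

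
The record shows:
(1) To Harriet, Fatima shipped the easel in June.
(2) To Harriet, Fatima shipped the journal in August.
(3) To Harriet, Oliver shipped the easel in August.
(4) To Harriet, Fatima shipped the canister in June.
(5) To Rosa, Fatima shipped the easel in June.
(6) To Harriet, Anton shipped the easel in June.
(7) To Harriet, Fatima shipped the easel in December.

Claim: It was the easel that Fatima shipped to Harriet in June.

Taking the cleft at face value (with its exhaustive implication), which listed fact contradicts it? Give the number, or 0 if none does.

4

Focus of the cleft: "the easel" (the thing). Presupposed background: Fatima as agent and Harriet as recipient and in June as setting.
The exhaustive reading says no other thing fits that background.
But fact (4) also has Fatima as agent and Harriet as recipient and in June as setting, with thing = the canister — so the exhaustive reading fails.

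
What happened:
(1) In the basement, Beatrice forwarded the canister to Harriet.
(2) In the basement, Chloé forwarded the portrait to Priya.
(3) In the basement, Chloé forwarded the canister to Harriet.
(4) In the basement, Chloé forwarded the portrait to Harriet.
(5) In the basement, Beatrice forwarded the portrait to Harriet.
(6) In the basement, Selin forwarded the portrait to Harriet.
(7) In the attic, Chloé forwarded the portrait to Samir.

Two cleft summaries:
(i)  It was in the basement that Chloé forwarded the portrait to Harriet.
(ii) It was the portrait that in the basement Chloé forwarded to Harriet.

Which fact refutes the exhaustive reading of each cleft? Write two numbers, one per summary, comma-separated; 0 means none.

0, 3

(i): focus "in the basement". No fact shares agent = Chloé, thing = the portrait, recipient = Harriet with a different setting. 0.
(ii): focus "the portrait". Looking for agent = Chloé, recipient = Harriet, setting = in the basement with some other thing — fact (3) has the canister there. Refuted.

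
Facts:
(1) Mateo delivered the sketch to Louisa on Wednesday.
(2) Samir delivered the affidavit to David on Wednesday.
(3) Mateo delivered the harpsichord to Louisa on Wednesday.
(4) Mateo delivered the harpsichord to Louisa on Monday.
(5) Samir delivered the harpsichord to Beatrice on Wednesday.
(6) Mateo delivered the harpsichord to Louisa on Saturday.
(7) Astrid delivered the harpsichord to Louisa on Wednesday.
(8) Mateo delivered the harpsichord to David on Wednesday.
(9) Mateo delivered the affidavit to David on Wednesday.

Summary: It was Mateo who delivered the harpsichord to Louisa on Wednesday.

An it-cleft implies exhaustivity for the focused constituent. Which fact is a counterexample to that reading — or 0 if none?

7

Focus of the cleft: "Mateo" (the agent). Presupposed background: thing = the harpsichord, recipient = Louisa, setting = on Wednesday.
The exhaustive reading says no other agent fits that background.
But fact (7) also has thing = the harpsichord, recipient = Louisa, setting = on Wednesday, with agent = Astrid — so the exhaustive reading fails.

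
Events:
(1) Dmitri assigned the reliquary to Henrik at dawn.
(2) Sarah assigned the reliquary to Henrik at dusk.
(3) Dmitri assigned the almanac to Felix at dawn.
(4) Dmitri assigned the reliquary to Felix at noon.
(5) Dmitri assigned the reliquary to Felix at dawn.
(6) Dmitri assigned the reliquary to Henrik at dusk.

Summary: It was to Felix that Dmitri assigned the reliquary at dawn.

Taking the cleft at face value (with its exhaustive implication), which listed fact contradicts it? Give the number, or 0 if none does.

The cleft puts "Felix" in focus and presupposes the open proposition with same agent, thing, setting (Dmitri / the reliquary / at dawn).
Exhaustivity: Felix is the only recipient satisfying that background.
Fact (1) shares the background but with recipient = Henrik; exhaustivity is violated.

1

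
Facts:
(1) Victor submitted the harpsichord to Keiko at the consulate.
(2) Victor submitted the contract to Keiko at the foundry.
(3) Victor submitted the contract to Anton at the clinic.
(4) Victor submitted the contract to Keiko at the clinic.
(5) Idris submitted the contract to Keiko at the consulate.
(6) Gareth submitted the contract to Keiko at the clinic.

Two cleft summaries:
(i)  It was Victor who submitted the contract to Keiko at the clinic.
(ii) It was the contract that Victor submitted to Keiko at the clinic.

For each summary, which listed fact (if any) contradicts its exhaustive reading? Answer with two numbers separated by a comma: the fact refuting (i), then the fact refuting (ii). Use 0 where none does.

6, 0

Summary (i) focuses "Victor" (the agent); background same thing, recipient, setting (the contract / Keiko / at the clinic). Fact (6) matches that background with agent = Gareth — refutes (i).
Summary (ii) focuses "the contract" (the thing); background same agent, recipient, setting (Victor / Keiko / at the clinic). No fact matches that background with a different thing, so 0.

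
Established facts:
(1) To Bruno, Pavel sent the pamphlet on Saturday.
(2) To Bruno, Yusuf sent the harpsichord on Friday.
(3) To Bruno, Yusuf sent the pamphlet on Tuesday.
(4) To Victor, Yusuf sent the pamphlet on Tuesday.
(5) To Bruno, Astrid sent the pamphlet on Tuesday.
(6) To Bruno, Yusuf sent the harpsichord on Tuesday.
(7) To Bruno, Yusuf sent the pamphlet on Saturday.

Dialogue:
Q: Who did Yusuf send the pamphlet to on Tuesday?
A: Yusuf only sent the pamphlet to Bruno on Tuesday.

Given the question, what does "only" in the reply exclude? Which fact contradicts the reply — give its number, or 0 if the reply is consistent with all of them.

The question "Who did ... to ...?" targets the recipient, so in the reply the focus falls on "Bruno".
So "only" ranges over recipients; the rest (agent = Yusuf, thing = the pamphlet, setting = on Tuesday) is presupposed.
Fact (4) shares the background with a different recipient (Victor) — counterexample.
(Fact (7) would refute a reading with focus on the setting — but that is not what the question asks.)

4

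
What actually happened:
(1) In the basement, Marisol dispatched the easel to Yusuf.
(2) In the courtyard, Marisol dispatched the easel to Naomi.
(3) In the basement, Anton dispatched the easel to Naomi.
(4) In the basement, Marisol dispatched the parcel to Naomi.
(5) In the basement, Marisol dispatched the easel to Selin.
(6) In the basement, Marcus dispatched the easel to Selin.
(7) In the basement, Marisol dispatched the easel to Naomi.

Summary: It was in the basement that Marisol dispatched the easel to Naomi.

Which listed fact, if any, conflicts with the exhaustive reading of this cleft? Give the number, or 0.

The cleft puts "in the basement" in focus and presupposes the open proposition with Marisol as agent and the easel as thing and Naomi as recipient.
Exhaustivity: in the basement is the only setting satisfying that background.
Fact (2) shares the background but with setting = in the courtyard; exhaustivity is violated.

2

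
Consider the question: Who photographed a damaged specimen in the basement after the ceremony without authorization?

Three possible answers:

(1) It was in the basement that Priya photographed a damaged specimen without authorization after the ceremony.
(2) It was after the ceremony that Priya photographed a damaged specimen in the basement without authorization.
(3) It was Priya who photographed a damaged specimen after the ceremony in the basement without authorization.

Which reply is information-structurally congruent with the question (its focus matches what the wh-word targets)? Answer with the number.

The question word "who" targets the subject (agent).
Option (1) clefts "in the basement" — the location, not what was asked.
Option (2) clefts "after the ceremony" — the time, not what was asked.
Option (3) clefts "Priya" — that matches what the question asks about.
So the congruent reply is (3).

3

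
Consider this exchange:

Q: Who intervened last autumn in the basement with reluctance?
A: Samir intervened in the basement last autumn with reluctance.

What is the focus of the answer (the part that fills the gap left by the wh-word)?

Samir

The wh-word "who" asks about the subject (agent).
In the answer, "last autumn", "in the basement" and "with reluctance" are given — repeated from the question.
The constituent filling the subject (agent) gap is "Samir"; that is the focus and would carry nuclear stress.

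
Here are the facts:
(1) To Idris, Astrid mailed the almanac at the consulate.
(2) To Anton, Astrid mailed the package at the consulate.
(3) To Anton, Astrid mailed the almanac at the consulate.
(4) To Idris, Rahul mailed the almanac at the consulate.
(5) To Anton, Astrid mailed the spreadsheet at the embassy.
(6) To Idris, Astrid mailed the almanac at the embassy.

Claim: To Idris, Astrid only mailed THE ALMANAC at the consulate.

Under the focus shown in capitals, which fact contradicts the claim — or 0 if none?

0

The capitals mark "the almanac" as focus. So "only" rules out other things, with the rest (agent = Astrid, recipient = Idris, setting = at the consulate) as background.
No fact matches agent = Astrid, recipient = Idris, setting = at the consulate with a different thing — every other fact differs on at least one backgrounded slot. So no fact refutes it.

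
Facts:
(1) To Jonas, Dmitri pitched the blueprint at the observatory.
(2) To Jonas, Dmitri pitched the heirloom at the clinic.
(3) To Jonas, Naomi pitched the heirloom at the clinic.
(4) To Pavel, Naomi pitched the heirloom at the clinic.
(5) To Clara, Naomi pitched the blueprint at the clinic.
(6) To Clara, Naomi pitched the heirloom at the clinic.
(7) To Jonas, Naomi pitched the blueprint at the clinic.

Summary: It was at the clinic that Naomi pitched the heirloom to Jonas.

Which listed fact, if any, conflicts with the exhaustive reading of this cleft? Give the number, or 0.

Focus of the cleft: "at the clinic" (the setting). Presupposed background: same agent, thing, recipient (Naomi / the heirloom / Jonas).
Exhaustivity: at the clinic is the only setting satisfying that background.
Every other fact differs from the presupposition on some backgrounded slot, so none challenges the exhaustivity.

0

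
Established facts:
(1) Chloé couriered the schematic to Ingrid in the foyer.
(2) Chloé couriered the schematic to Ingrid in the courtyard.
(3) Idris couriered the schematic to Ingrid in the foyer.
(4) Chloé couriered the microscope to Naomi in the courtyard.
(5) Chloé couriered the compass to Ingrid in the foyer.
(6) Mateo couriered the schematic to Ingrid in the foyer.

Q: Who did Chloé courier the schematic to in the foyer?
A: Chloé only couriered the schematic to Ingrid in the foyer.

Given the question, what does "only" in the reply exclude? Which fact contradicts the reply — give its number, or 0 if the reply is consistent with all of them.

0

Answering "Who did ... to ...?" puts focus on the recipient — here, "Ingrid".
"Only" then excludes alternative recipients while the background — Chloé as agent and the schematic as thing and in the foyer as setting — is held fixed.
No fact keeps Chloé as agent and the schematic as thing and in the foyer as setting while changing the recipient; every other fact differs on something backgrounded. The reply stands.
(Fact (5) would refute a reading with focus on the thing — but that is not what the question asks.)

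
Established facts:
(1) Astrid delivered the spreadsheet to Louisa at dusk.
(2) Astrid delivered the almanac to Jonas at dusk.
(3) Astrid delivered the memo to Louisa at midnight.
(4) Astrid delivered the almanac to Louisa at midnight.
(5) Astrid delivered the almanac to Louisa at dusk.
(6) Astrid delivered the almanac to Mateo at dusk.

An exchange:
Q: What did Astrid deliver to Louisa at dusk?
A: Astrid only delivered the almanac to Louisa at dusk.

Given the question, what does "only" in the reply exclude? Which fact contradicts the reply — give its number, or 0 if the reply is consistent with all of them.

Answering "What did ...?" puts focus on the thing — here, "the almanac".
"Only" then excludes alternative things while the background — Astrid as agent and Louisa as recipient and at dusk as setting — is held fixed.
Fact (1) keeps Astrid as agent and Louisa as recipient and at dusk as setting but has thing = the spreadsheet; that refutes the reply.
(Fact (2) would refute a reading with focus on the recipient — but that is not what the question asks.)

1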